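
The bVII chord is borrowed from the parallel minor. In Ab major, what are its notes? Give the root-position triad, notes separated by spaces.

Gb Bb Db

Scale degree 7 in Ab major is G. bVII uses the lowered form, Gb, taken from Ab minor. Building the major chord from the parallel minor on Gb: Gb–Bb–Db.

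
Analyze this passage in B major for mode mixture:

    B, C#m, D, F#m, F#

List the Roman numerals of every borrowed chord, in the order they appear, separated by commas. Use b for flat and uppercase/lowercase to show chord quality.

The diatonic triads in B major are B, C#m, D#m, E, F#, G#m, A#dim. B, C#m and F# are all diatonic. D (D–F#–A) is not: scale degree 3 in B major carries D#m (iii). In B minor the chord on that degree is D, so here it functions as bIII, borrowed from the parallel minor. F#m (F#–A–C#) doesn't fit — on degree 5 B major would have F# (V). F#m is the degree-5 chord of B minor, so it is the borrowed v.

bIII, v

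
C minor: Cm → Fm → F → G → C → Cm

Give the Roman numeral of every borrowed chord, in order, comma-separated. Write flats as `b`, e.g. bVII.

IV, I

In C minor (with V from harmonic minor) the diatonic chords are Cm, Ddim, Eb, Fm, G, Ab, Bb. Cm, Fm and G are all diatonic. But F (F–A–C) is foreign: the diatonic iv on degree 4 is Fm, whereas F comes from C major. It is labeled IV. C (C–E–G) is not: scale degree 1 in C minor carries Cm (i). In C major the chord on that degree is C, so here it functions as I, borrowed from the parallel major.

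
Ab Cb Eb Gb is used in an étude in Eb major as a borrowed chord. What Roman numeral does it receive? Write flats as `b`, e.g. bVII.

Ab is scale degree 4 in Eb major. Diatonically Eb major has Ab (IV) on that degree; Ab–Cb–Eb–Gb is instead the minor-seventh chord native to Eb minor, so it takes the label iv7.

iv7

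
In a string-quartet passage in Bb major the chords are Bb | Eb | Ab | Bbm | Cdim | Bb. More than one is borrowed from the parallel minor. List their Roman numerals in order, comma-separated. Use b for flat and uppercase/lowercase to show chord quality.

bVII, i, ii°

The diatonic triads in Bb major are Bb, Cm, Dm, Eb, F, Gm, Adim. Of the given chords, Bb and Eb are diatonic. But Ab (Ab–C–Eb) is foreign: the diatonic vii° on degree 7 is Adim, whereas Ab comes from Bb minor. It is labeled bVII. Bbm (Bb–Db–F) is not: scale degree 1 in Bb major carries Bb (I). In Bb minor the chord on that degree is Bbm, so here it functions as i, borrowed from the parallel minor. But Cdim (C–Eb–Gb) is foreign: the diatonic ii on degree 2 is Cm, whereas Cdim comes from Bb minor. It is labeled ii°.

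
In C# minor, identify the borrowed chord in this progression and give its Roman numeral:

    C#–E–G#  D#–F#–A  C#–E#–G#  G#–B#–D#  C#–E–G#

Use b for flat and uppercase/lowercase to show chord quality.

The diatonic triads in C# minor (with V from harmonic minor) are C#m, D#dim, E, F#m, G#, A, B. Of the given chords, C#–E–G# = C#m, D#–F#–A = D#dim and G#–B#–D# = G# are diatonic. C#–E#–G# is not: scale degree 1 in C# minor carries C#m (i). In C# major the chord on that degree is C#, so here it functions as I, borrowed from the parallel major.

I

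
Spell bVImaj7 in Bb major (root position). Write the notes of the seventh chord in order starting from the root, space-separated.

Gb Bb Db F

Scale degree 6 in Bb major is G. bVImaj7 uses the lowered form, Gb, taken from Bb minor. Stacking thirds in Bb minor on Gb gives Gb–Bb–Db–F.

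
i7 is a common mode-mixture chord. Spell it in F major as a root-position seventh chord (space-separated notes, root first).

F Ab C Eb

i7 is built on scale degree 1, which is F in both F major and its parallel. In F minor the chord on F is F–Ab–C–Eb.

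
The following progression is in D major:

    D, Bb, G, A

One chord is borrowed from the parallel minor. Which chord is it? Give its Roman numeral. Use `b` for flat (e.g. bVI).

bVI

The diatonic triads in D major are D, Em, F#m, G, A, Bm, C#dim. D, G and A all belong to that set. But Bb (Bb–D–F) is foreign: the diatonic vi on degree 6 is Bm, whereas Bb comes from D minor. It is labeled bVI.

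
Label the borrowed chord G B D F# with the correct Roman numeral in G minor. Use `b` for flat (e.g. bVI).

G is scale degree 1 in G minor. The diatonic chord on degree 1 would be Gm (i), but G–B–D–F# is the major-seventh chord from G major. As a borrowed chord it is labeled Imaj7.

Imaj7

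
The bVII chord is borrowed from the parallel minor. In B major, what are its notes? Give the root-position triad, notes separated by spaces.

A C# E

The root of bVII is the lowered 7th degree: A# becomes A. In B minor the chord on A is A–C#–E.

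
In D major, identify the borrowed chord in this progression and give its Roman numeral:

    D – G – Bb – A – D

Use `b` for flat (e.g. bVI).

bVI

The diatonic triads in D major are D, Em, F#m, G, A, Bm, C#dim. D, G and A are all diatonic. But Bb (Bb–D–F) is foreign: the diatonic vi on degree 6 is Bm, whereas Bb comes from D minor. It is labeled bVI.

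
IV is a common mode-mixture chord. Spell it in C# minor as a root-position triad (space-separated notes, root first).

IV is built on scale degree 4, which is F# in both C# minor and its parallel. Building the major chord from the parallel major on F#: F#–A#–C#.

F# A# C#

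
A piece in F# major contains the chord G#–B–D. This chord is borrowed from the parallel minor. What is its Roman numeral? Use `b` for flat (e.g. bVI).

The root G# is the diatonic 2nd degree of F# major; the borrowing shows in the chord quality. G#–B–D is a diminished chord — the form found in F# minor, not the diatonic ii (G#m). Borrowed into F# major it is written ii°.

ii°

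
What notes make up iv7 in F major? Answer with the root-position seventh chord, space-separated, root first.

The root, Bb, is scale degree 4 — the same note in F major and F minor; only the chord quality changes. Stacking thirds in F minor on Bb gives Bb–Db–F–Ab.

Bb Db F Ab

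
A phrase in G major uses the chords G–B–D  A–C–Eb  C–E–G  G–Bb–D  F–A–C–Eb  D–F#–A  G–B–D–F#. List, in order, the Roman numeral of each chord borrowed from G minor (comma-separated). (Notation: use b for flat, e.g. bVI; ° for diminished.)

G major has the diatonic set G, Am, Bm, C, D, Em, F#dim. Of the given chords, G–B–D = G, C–E–G = C, D–F#–A = D and G–B–D–F# = Gmaj7 are diatonic. A–C–Eb is not: scale degree 2 in G major carries Am (ii). In G minor the chord on that degree is Adim, so here it functions as ii°, borrowed from the parallel minor. G–Bb–D is not: scale degree 1 in G major carries G (I). In G minor the chord on that degree is Gm, so here it functions as i, borrowed from the parallel minor. F–A–C–Eb is not: scale degree 7 in G major carries F#dim (vii°). In G minor the chord on that degree is F7, so here it functions as bVII7, borrowed from the parallel minor.

ii°, i, bVII7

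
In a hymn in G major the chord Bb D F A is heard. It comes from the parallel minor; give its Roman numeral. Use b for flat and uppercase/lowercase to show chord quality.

bIIImaj7

In G major scale degree 3 is B; Bb is its lowered form, from G minor. Diatonically G major has Bm (iii) on that degree; Bb–D–F–A is instead the major-seventh chord native to G minor, so it takes the label bIIImaj7.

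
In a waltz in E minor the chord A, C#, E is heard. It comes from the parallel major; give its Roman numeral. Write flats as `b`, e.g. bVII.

IV

The root A is the diatonic 4th degree of E minor; the borrowing shows in the chord quality. A–C#–E is a major chord — the form found in E major, not the diatonic iv (Am). Borrowed into E minor it is written IV.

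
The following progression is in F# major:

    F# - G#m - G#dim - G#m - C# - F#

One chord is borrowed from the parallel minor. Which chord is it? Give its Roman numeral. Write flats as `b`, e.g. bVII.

ii°

F# major has the diatonic set F#, G#m, A#m, B, C#, D#m, E#dim. Of the given chords, F#, G#m and C# are diatonic. But G#dim (G#–B–D) is foreign: the diatonic ii on degree 2 is G#m, whereas G#dim comes from F# minor. It is labeled ii°.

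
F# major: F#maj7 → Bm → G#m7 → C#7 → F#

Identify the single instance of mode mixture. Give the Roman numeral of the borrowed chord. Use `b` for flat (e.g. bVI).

iv

The diatonic triads in F# major are F#, G#m, A#m, B, C#, D#m, E#dim. F#maj7, G#m7, C#7 and F# are all diatonic. Bm (B–D–F#) is not: scale degree 4 in F# major carries B (IV). In F# minor the chord on that degree is Bm, so here it functions as iv, borrowed from the parallel minor.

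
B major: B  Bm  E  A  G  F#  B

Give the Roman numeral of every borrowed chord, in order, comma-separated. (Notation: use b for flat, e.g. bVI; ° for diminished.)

i, bVII, bVI

B major has the diatonic set B, C#m, D#m, E, F#, G#m, A#dim. Of the given chords, B, E and F# are diatonic. But Bm (B–D–F#) is foreign: the diatonic I on degree 1 is B, whereas Bm comes from B minor. It is labeled i. But A (A–C#–E) is foreign: the diatonic vii° on degree 7 is A#dim, whereas A comes from B minor. It is labeled bVII. G (G–B–D) doesn't fit — on degree 6 B major would have G#m (vi). G is the degree-6 chord of B minor, so it is the borrowed bVI.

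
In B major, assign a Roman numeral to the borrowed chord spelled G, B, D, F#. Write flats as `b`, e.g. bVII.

The root G is the lowered 6th scale degree — diatonically B major has G# there. G–B–D–F# is a major-seventh chord — the form found in B minor, not the diatonic vi (G#m). Borrowed into B major it is written bVImaj7.

bVImaj7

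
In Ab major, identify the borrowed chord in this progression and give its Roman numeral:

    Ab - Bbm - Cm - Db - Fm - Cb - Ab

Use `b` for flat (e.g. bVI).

Ab major has the diatonic set Ab, Bbm, Cm, Db, Eb, Fm, Gdim. Ab, Bbm, Cm, Db and Fm all belong to that set. Cb (Cb–Eb–Gb) doesn't fit — on degree 3 Ab major would have Cm (iii). Cb is the degree-3 chord of Ab minor, so it is the borrowed bIII.

bIII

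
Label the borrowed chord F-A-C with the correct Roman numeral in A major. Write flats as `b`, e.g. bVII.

In A major scale degree 6 is F#; F is its lowered form, from A minor. F–A–C is a major chord — the form found in A minor, not the diatonic vi (F#m). Borrowed into A major it is written bVI.

bVI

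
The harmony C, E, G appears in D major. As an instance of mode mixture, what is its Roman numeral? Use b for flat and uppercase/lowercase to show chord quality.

bVII

In D major scale degree 7 is C#; C is its lowered form, from D minor. The diatonic chord on degree 7 would be C#dim (vii°), but C–E–G is the major chord from D minor. As a borrowed chord it is labeled bVII.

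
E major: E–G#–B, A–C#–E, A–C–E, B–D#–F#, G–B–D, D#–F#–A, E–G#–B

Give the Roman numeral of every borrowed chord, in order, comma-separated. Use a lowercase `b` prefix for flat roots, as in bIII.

In E major the diatonic chords are E, F#m, G#m, A, B, C#m, D#dim. Of the given chords, E–G#–B = E, A–C#–E = A, B–D#–F# = B and D#–F#–A = D#dim are diatonic. But A–C–E is foreign: the diatonic IV on degree 4 is A, whereas Am comes from E minor. It is labeled iv. But G–B–D is foreign: the diatonic iii on degree 3 is G#m, whereas G comes from E minor. It is labeled bIII.

iv, bIII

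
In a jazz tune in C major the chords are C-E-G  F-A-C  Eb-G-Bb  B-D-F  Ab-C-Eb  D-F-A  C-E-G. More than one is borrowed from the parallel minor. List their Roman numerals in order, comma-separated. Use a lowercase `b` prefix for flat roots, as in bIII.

C major has the diatonic set C, Dm, Em, F, G, Am, Bdim. Of the given chords, C–E–G = C, F–A–C = F, B–D–F = Bdim and D–F–A = Dm are diatonic. But Eb–G–Bb is foreign: the diatonic iii on degree 3 is Em, whereas Eb comes from C minor. It is labeled bIII. Ab–C–Eb doesn't fit — on degree 6 C major would have Am (vi). Ab is the degree-6 chord of C minor, so it is the borrowed bVI.

bIII, bVI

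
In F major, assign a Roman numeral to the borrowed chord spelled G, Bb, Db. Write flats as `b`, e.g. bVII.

ii°

The root G is the diatonic 2nd degree of F major; the borrowing shows in the chord quality. The diatonic chord on degree 2 would be Gm (ii), but G–Bb–Db is the diminished chord from F minor. As a borrowed chord it is labeled ii°.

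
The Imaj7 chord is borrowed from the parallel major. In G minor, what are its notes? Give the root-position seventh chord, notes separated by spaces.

G B D F#

The root, G, is scale degree 1 — the same note in G minor and G major; only the chord quality changes. In G major the chord on G is G–B–D–F#.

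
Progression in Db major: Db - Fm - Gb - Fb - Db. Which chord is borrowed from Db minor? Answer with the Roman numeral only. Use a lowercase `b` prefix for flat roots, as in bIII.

Db major has the diatonic set Db, Ebm, Fm, Gb, Ab, Bbm, Cdim. Db, Fm and Gb all belong to that set. But Fb (Fb–Ab–Cb) is foreign: the diatonic iii on degree 3 is Fm, whereas Fb comes from Db minor. It is labeled bIII.

bIII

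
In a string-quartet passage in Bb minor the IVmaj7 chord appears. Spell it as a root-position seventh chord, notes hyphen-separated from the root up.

IVmaj7 is built on scale degree 4, which is Eb in both Bb minor and its parallel. Stacking thirds in Bb major on Eb gives Eb–G–Bb–D.

Eb-G-Bb-D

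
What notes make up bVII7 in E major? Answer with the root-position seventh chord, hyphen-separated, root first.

The root of bVII7 is the lowered 7th degree: D# becomes D. Building the dominant-seventh chord from the parallel minor on D: D–F#–A–C.

D-F#-A-C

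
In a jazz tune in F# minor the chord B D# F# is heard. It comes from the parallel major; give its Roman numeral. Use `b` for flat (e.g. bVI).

IV

B is scale degree 4 in F# minor. Diatonically F# minor has Bm (iv) on that degree; B–D#–F# is instead the major chord native to F# major, so it takes the label IV.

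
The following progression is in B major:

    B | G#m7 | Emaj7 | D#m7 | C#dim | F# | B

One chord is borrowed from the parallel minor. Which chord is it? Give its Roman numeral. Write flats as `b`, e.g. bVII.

The diatonic triads in B major are B, C#m, D#m, E, F#, G#m, A#dim. Of the given chords, B, G#m7, Emaj7, D#m7 and F# are diatonic. C#dim (C#–E–G) is not: scale degree 2 in B major carries C#m (ii). In B minor the chord on that degree is C#dim, so here it functions as ii°, borrowed from the parallel minor.

ii°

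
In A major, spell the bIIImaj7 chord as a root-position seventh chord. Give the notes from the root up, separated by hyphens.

The root of bIIImaj7 is the lowered 3rd degree: C# becomes C. Stacking thirds in A minor on C gives C–E–G–B.

C-E-G-B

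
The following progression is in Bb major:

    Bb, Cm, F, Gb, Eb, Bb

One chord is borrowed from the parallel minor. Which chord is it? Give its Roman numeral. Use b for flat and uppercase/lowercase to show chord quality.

bVI

In Bb major the diatonic chords are Bb, Cm, Dm, Eb, F, Gm, Adim. Of the given chords, Bb, Cm, F and Eb are diatonic. But Gb (Gb–Bb–Db) is foreign: the diatonic vi on degree 6 is Gm, whereas Gb comes from Bb minor. It is labeled bVI.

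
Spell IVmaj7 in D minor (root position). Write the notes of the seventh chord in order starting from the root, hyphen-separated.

G-B-D-F#

The root, G, is scale degree 4 — the same note in D minor and D major; only the chord quality changes. Building the major-seventh chord from the parallel major on G: G–B–D–F#.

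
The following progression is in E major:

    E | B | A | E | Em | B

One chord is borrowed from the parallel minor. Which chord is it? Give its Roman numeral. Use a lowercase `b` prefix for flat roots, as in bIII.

E major has the diatonic set E, F#m, G#m, A, B, C#m, D#dim. Of the given chords, E, B and A are diatonic. Em (E–G–B) doesn't fit — on degree 1 E major would have E (I). Em is the degree-1 chord of E minor, so it is the borrowed i.

i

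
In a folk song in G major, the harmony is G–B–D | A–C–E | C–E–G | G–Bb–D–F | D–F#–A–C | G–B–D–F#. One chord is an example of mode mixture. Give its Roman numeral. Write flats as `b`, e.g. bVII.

i7

The diatonic triads in G major are G, Am, Bm, C, D, Em, F#dim. Of the given chords, G–B–D = G, A–C–E = Am, C–E–G = C, D–F#–A–C = D7 and G–B–D–F# = Gmaj7 are diatonic. G–Bb–D–F is not: scale degree 1 in G major carries G (I). In G minor the chord on that degree is Gm7, so here it functions as i7, borrowed from the parallel minor.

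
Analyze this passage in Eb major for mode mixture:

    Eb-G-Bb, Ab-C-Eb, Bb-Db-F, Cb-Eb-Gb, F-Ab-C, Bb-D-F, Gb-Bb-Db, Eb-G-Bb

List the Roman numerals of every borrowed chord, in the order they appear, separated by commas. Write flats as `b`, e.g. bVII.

The diatonic triads in Eb major are Eb, Fm, Gm, Ab, Bb, Cm, Ddim. Of the given chords, Eb–G–Bb = Eb, Ab–C–Eb = Ab, F–Ab–C = Fm and Bb–D–F = Bb are diatonic. Bb–Db–F doesn't fit — on degree 5 Eb major would have Bb (V). Bbm is the degree-5 chord of Eb minor, so it is the borrowed v. But Cb–Eb–Gb is foreign: the diatonic vi on degree 6 is Cm, whereas Cb comes from Eb minor. It is labeled bVI. Gb–Bb–Db is not: scale degree 3 in Eb major carries Gm (iii). In Eb minor the chord on that degree is Gb, so here it functions as bIII, borrowed from the parallel minor.

v, bVI, bIII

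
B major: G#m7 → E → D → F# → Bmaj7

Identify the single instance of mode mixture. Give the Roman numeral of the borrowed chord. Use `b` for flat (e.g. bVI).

In B major the diatonic chords are B, C#m, D#m, E, F#, G#m, A#dim. Of the given chords, G#m7, E, F# and Bmaj7 are diatonic. But D (D–F#–A) is foreign: the diatonic iii on degree 3 is D#m, whereas D comes from B minor. It is labeled bIII.

bIII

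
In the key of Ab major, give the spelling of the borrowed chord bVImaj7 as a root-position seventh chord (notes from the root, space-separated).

Fb Ab Cb Eb

Scale degree 6 in Ab major is F. bVImaj7 uses the lowered form, Fb, taken from Ab minor. In Ab minor the chord on Fb is Fb–Ab–Cb–Eb.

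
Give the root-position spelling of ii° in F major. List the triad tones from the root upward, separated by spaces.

G Bb Db

The root, G, is scale degree 2 — the same note in F major and F minor; only the chord quality changes. Building the diminished chord from the parallel minor on G: G–Bb–Db.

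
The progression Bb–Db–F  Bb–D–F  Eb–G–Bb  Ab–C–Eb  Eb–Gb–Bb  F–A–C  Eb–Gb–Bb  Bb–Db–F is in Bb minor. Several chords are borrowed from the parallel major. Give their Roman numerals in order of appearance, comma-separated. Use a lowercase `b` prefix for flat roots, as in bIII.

I, IV

In Bb minor (with V from harmonic minor) the diatonic chords are Bbm, Cdim, Db, Ebm, F, Gb, Ab. Of the given chords, Bb–Db–F = Bbm, Ab–C–Eb = Ab, Eb–Gb–Bb = Ebm and F–A–C = F are diatonic. Bb–D–F is not: scale degree 1 in Bb minor carries Bbm (i). In Bb major the chord on that degree is Bb, so here it functions as I, borrowed from the parallel major. Eb–G–Bb doesn't fit — on degree 4 Bb minor would have Ebm (iv). Eb is the degree-4 chord of Bb major, so it is the borrowed IV.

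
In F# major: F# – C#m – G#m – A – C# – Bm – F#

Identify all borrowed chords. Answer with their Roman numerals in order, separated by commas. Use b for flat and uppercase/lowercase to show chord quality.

F# major has the diatonic set F#, G#m, A#m, B, C#, D#m, E#dim. F#, G#m and C# all belong to that set. C#m (C#–E–G#) is not: scale degree 5 in F# major carries C# (V). In F# minor the chord on that degree is C#m, so here it functions as v, borrowed from the parallel minor. A (A–C#–E) doesn't fit — on degree 3 F# major would have A#m (iii). A is the degree-3 chord of F# minor, so it is the borrowed bIII. But Bm (B–D–F#) is foreign: the diatonic IV on degree 4 is B, whereas Bm comes from F# minor. It is labeled iv.

v, bIII, iv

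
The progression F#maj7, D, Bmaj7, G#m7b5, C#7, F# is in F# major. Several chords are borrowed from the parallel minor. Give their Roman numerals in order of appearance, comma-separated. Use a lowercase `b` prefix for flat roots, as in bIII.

In F# major the diatonic chords are F#, G#m, A#m, B, C#, D#m, E#dim. F#maj7, Bmaj7, C#7 and F# all belong to that set. But D (D–F#–A) is foreign: the diatonic vi on degree 6 is D#m, whereas D comes from F# minor. It is labeled bVI. But G#m7b5 (G#–B–D–F#) is foreign: the diatonic ii on degree 2 is G#m, whereas G#m7b5 comes from F# minor. It is labeled iiø7.

bVI, iiø7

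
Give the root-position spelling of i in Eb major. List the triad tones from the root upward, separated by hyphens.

The root, Eb, is scale degree 1 — the same note in Eb major and Eb minor; only the chord quality changes. In Eb minor the chord on Eb is Eb–Gb–Bb.

Eb-Gb-Bb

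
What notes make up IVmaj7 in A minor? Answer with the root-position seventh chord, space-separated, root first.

D F# A C#

IVmaj7 is built on scale degree 4, which is D in both A minor and its parallel. Stacking thirds in A major on D gives D–F#–A–C#.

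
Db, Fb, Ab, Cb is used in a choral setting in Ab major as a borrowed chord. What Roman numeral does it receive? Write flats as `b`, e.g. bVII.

iv7

The root Db is the diatonic 4th degree of Ab major; the borrowing shows in the chord quality. Db–Fb–Ab–Cb is a minor-seventh chord — the form found in Ab minor, not the diatonic IV (Db). Borrowed into Ab major it is written iv7.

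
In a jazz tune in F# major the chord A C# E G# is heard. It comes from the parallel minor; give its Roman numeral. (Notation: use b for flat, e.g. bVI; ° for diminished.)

In F# major scale degree 3 is A#; A is its lowered form, from F# minor. Diatonically F# major has A#m (iii) on that degree; A–C#–E–G# is instead the major-seventh chord native to F# minor, so it takes the label bIIImaj7.

bIIImaj7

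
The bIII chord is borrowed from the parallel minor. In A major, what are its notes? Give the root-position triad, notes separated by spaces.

Scale degree 3 in A major is C#. bIII uses the lowered form, C, taken from A minor. In A minor the chord on C is C–E–G.

C E G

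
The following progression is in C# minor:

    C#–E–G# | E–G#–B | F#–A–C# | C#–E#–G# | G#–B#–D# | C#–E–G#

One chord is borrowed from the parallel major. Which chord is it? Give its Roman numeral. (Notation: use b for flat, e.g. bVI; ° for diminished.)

I

The diatonic triads in C# minor (with V from harmonic minor) are C#m, D#dim, E, F#m, G#, A, B. Of the given chords, C#–E–G# = C#m, E–G#–B = E, F#–A–C# = F#m and G#–B#–D# = G# are diatonic. C#–E#–G# is not: scale degree 1 in C# minor carries C#m (i). In C# major the chord on that degree is C#, so here it functions as I, borrowed from the parallel major.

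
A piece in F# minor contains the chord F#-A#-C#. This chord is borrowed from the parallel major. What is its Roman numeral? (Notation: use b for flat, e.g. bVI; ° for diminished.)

I

F# is scale degree 1 in F# minor. Diatonically F# minor has F#m (i) on that degree; F#–A#–C# is instead the major chord native to F# major, so it takes the label I.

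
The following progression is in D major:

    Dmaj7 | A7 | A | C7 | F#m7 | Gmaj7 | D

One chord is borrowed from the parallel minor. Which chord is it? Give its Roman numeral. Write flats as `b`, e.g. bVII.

bVII7

In D major the diatonic chords are D, Em, F#m, G, A, Bm, C#dim. Dmaj7, A7, A, F#m7, Gmaj7 and D all belong to that set. C7 (C–E–G–Bb) is not: scale degree 7 in D major carries C#dim (vii°). In D minor the chord on that degree is C7, so here it functions as bVII7, borrowed from the parallel minor.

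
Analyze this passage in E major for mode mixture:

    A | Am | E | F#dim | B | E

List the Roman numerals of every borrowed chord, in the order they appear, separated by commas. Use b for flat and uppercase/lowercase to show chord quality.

iv, ii°

E major has the diatonic set E, F#m, G#m, A, B, C#m, D#dim. A, E and B are all diatonic. Am (A–C–E) is not: scale degree 4 in E major carries A (IV). In E minor the chord on that degree is Am, so here it functions as iv, borrowed from the parallel minor. F#dim (F#–A–C) is not: scale degree 2 in E major carries F#m (ii). In E minor the chord on that degree is F#dim, so here it functions as ii°, borrowed from the parallel minor.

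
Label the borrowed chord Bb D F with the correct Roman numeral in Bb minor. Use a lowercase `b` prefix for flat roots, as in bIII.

Bb is scale degree 1 in Bb minor. Diatonically Bb minor has Bbm (i) on that degree; Bb–D–F is instead the major chord native to Bb major, so it takes the label I.

I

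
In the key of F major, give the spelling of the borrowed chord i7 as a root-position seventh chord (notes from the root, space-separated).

i7 is built on scale degree 1, which is F in both F major and its parallel. In F minor the chord on F is F–Ab–C–Eb.

F Ab C Eb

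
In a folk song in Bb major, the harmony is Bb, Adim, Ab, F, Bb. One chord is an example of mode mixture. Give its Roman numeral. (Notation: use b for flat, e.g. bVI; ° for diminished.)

In Bb major the diatonic chords are Bb, Cm, Dm, Eb, F, Gm, Adim. Bb, Adim and F all belong to that set. But Ab (Ab–C–Eb) is foreign: the diatonic vii° on degree 7 is Adim, whereas Ab comes from Bb minor. It is labeled bVII.

bVII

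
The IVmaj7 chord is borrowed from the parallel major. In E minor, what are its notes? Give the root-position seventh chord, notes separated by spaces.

The root, A, is scale degree 4 — the same note in E minor and E major; only the chord quality changes. In E major the chord on A is A–C#–E–G#.

A C# E G#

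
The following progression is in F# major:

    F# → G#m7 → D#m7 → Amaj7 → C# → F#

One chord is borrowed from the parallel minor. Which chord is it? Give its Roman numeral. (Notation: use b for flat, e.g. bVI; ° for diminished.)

F# major has the diatonic set F#, G#m, A#m, B, C#, D#m, E#dim. F#, G#m7, D#m7 and C# are all diatonic. Amaj7 (A–C#–E–G#) is not: scale degree 3 in F# major carries A#m (iii). In F# minor the chord on that degree is Amaj7, so here it functions as bIIImaj7, borrowed from the parallel minor.

bIIImaj7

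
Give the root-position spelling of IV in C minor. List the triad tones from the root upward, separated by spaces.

F A C

IV is built on scale degree 4, which is F in both C minor and its parallel. Stacking thirds in C major on F gives F–A–C.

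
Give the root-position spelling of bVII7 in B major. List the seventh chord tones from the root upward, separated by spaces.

The root of bVII7 is the lowered 7th degree: A# becomes A. Building the dominant-seventh chord from the parallel minor on A: A–C#–E–G.

A C# E G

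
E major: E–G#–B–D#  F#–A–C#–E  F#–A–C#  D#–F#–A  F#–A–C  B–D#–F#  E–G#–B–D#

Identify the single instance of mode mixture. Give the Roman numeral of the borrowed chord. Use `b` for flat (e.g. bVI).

ii°

The diatonic triads in E major are E, F#m, G#m, A, B, C#m, D#dim. E–G#–B–D# = Emaj7, F#–A–C#–E = F#m7, F#–A–C# = F#m, D#–F#–A = D#dim and B–D#–F# = B are all diatonic. F#–A–C doesn't fit — on degree 2 E major would have F#m (ii). F#dim is the degree-2 chord of E minor, so it is the borrowed ii°.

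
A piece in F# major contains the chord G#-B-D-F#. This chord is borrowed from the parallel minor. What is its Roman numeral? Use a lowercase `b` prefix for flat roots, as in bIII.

The root G# is the diatonic 2nd degree of F# major; the borrowing shows in the chord quality. Diatonically F# major has G#m (ii) on that degree; G#–B–D–F# is instead the half-diminished-seventh chord native to F# minor, so it takes the label iiø7.

iiø7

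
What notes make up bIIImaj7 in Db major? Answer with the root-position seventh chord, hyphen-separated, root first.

Fb-Ab-Cb-Eb

The root of bIIImaj7 is the lowered 3rd degree: F becomes Fb. Stacking thirds in Db minor on Fb gives Fb–Ab–Cb–Eb.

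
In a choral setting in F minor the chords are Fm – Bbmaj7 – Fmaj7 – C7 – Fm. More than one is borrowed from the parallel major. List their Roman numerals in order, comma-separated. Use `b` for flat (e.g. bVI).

The diatonic triads in F minor (with V from harmonic minor) are Fm, Gdim, Ab, Bbm, C, Db, Eb. Fm and C7 both belong to that set. But Bbmaj7 (Bb–D–F–A) is foreign: the diatonic iv on degree 4 is Bbm, whereas Bbmaj7 comes from F major. It is labeled IVmaj7. Fmaj7 (F–A–C–E) is not: scale degree 1 in F minor carries Fm (i). In F major the chord on that degree is Fmaj7, so here it functions as Imaj7, borrowed from the parallel major.

IVmaj7, Imaj7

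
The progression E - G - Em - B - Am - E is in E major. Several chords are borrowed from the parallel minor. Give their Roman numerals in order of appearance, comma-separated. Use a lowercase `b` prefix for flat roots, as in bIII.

bIII, i, iv

In E major the diatonic chords are E, F#m, G#m, A, B, C#m, D#dim. Of the given chords, E and B are diatonic. But G (G–B–D) is foreign: the diatonic iii on degree 3 is G#m, whereas G comes from E minor. It is labeled bIII. Em (E–G–B) is not: scale degree 1 in E major carries E (I). In E minor the chord on that degree is Em, so here it functions as i, borrowed from the parallel minor. Am (A–C–E) doesn't fit — on degree 4 E major would have A (IV). Am is the degree-4 chord of E minor, so it is the borrowed iv.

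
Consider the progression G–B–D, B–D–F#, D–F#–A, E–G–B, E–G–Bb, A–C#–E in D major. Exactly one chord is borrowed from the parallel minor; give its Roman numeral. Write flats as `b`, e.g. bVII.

ii°

D major has the diatonic set D, Em, F#m, G, A, Bm, C#dim. Of the given chords, G–B–D = G, B–D–F# = Bm, D–F#–A = D, E–G–B = Em and A–C#–E = A are diatonic. E–G–Bb doesn't fit — on degree 2 D major would have Em (ii). Edim is the degree-2 chord of D minor, so it is the borrowed ii°.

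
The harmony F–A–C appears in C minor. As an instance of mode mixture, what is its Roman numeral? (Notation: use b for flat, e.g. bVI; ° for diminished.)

F is scale degree 4 in C minor. Diatonically C minor has Fm (iv) on that degree; F–A–C is instead the major chord native to C major, so it takes the label IV.

IV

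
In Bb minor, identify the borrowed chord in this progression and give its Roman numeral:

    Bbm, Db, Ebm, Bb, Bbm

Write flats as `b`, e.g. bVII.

Bb minor has the diatonic set Bbm, Cdim, Db, Ebm, F, Gb, Ab (with V from harmonic minor). Bbm, Db and Ebm are all diatonic. But Bb (Bb–D–F) is foreign: the diatonic i on degree 1 is Bbm, whereas Bb comes from Bb major. It is labeled I.

I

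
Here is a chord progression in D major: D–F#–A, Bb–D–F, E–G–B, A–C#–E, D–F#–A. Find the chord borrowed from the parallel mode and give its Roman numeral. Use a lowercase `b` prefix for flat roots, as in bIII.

The diatonic triads in D major are D, Em, F#m, G, A, Bm, C#dim. Of the given chords, D–F#–A = D, E–G–B = Em and A–C#–E = A are diatonic. Bb–D–F doesn't fit — on degree 6 D major would have Bm (vi). Bb is the degree-6 chord of D minor, so it is the borrowed bVI.

bVI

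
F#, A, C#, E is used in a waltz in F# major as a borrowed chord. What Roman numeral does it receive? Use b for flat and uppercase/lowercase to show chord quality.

i7

F# is scale degree 1 in F# major. Diatonically F# major has F# (I) on that degree; F#–A–C#–E is instead the minor-seventh chord native to F# minor, so it takes the label i7.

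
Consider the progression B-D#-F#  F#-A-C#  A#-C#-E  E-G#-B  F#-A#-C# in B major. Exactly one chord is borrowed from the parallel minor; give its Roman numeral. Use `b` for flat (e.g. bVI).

v

In B major the diatonic chords are B, C#m, D#m, E, F#, G#m, A#dim. B–D#–F# = B, A#–C#–E = A#dim, E–G#–B = E and F#–A#–C# = F# are all diatonic. F#–A–C# doesn't fit — on degree 5 B major would have F# (V). F#m is the degree-5 chord of B minor, so it is the borrowed v.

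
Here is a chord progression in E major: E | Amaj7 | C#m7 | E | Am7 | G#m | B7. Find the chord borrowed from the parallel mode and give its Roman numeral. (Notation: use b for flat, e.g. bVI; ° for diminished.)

In E major the diatonic chords are E, F#m, G#m, A, B, C#m, D#dim. E, Amaj7, C#m7, G#m and B7 are all diatonic. Am7 (A–C–E–G) doesn't fit — on degree 4 E major would have A (IV). Am7 is the degree-4 chord of E minor, so it is the borrowed iv7.

iv7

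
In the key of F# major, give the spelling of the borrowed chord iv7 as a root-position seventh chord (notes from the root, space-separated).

B D F# A

iv7 is built on scale degree 4, which is B in both F# major and its parallel. Building the minor-seventh chord from the parallel minor on B: B–D–F#–A.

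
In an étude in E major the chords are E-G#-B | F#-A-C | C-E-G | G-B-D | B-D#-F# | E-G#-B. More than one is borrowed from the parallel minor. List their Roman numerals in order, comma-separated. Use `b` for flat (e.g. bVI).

E major has the diatonic set E, F#m, G#m, A, B, C#m, D#dim. E–G#–B = E and B–D#–F# = B are both diatonic. F#–A–C doesn't fit — on degree 2 E major would have F#m (ii). F#dim is the degree-2 chord of E minor, so it is the borrowed ii°. C–E–G is not: scale degree 6 in E major carries C#m (vi). In E minor the chord on that degree is C, so here it functions as bVI, borrowed from the parallel minor. But G–B–D is foreign: the diatonic iii on degree 3 is G#m, whereas G comes from E minor. It is labeled bIII.

ii°, bVI, bIII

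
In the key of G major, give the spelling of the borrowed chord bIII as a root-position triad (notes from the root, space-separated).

Scale degree 3 in G major is B. bIII uses the lowered form, Bb, taken from G minor. Building the major chord from the parallel minor on Bb: Bb–D–F.

Bb D F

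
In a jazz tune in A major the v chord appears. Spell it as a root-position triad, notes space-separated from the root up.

v is built on scale degree 5, which is E in both A major and its parallel. In A minor the chord on E is E–G–B.

E G B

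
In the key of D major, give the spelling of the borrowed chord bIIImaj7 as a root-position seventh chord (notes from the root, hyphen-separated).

bIIImaj7 is built on the lowered scale degree 3. In D major degree 3 is F#; lowered it becomes F. Stacking thirds in D minor on F gives F–A–C–E.

F-A-C-E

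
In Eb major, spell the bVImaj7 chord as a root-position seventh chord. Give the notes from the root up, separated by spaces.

bVImaj7 is built on the lowered scale degree 6. In Eb major degree 6 is C; lowered it becomes Cb. Stacking thirds in Eb minor on Cb gives Cb–Eb–Gb–Bb.

Cb Eb Gb Bb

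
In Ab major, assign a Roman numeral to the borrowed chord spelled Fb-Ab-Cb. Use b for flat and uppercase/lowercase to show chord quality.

In Ab major scale degree 6 is F; Fb is its lowered form, from Ab minor. Diatonically Ab major has Fm (vi) on that degree; Fb–Ab–Cb is instead the major chord native to Ab minor, so it takes the label bVI.

bVI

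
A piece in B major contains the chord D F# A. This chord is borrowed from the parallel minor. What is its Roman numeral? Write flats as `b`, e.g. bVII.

The root D is the lowered 3rd scale degree — diatonically B major has D# there. Diatonically B major has D#m (iii) on that degree; D–F#–A is instead the major chord native to B minor, so it takes the label bIII.

bIII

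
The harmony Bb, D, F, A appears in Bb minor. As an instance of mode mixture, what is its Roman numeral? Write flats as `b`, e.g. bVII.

The root Bb is the diatonic 1st degree of Bb minor; the borrowing shows in the chord quality. The diatonic chord on degree 1 would be Bbm (i), but Bb–D–F–A is the major-seventh chord from Bb major. As a borrowed chord it is labeled Imaj7.

Imaj7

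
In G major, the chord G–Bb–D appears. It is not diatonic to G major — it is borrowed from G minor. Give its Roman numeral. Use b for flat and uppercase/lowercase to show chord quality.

The root G is the diatonic 1st degree of G major; the borrowing shows in the chord quality. G–Bb–D is a minor chord — the form found in G minor, not the diatonic I (G). Borrowed into G major it is written i.

i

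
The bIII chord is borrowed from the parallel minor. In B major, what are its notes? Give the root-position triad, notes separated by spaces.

bIII is built on the lowered scale degree 3. In B major degree 3 is D#; lowered it becomes D. In B minor the chord on D is D–F#–A.

D F# A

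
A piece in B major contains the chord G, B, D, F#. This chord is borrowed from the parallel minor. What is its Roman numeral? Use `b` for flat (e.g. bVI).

G is the lowered form of scale degree 6 in B major (the diatonic degree 6 is G#). Diatonically B major has G#m (vi) on that degree; G–B–D–F# is instead the major-seventh chord native to B minor, so it takes the label bVImaj7.

bVImaj7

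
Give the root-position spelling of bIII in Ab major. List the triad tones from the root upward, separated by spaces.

Cb Eb Gb

bIII is built on the lowered scale degree 3. In Ab major degree 3 is C; lowered it becomes Cb. Building the major chord from the parallel minor on Cb: Cb–Eb–Gb.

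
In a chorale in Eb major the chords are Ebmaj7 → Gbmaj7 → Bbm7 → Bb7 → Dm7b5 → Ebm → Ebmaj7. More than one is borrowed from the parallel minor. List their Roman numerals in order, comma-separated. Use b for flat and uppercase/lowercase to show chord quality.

bIIImaj7, v7, i

Eb major has the diatonic set Eb, Fm, Gm, Ab, Bb, Cm, Ddim. Of the given chords, Ebmaj7, Bb7 and Dm7b5 are diatonic. But Gbmaj7 (Gb–Bb–Db–F) is foreign: the diatonic iii on degree 3 is Gm, whereas Gbmaj7 comes from Eb minor. It is labeled bIIImaj7. Bbm7 (Bb–Db–F–Ab) is not: scale degree 5 in Eb major carries Bb (V). In Eb minor the chord on that degree is Bbm7, so here it functions as v7, borrowed from the parallel minor. Ebm (Eb–Gb–Bb) doesn't fit — on degree 1 Eb major would have Eb (I). Ebm is the degree-1 chord of Eb minor, so it is the borrowed i.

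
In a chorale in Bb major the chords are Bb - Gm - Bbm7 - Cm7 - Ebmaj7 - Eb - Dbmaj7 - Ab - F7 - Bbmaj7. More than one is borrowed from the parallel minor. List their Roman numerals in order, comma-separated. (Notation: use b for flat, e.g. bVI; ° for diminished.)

i7, bIIImaj7, bVII

In Bb major the diatonic chords are Bb, Cm, Dm, Eb, F, Gm, Adim. Of the given chords, Bb, Gm, Cm7, Ebmaj7, Eb, F7 and Bbmaj7 are diatonic. Bbm7 (Bb–Db–F–Ab) is not: scale degree 1 in Bb major carries Bb (I). In Bb minor the chord on that degree is Bbm7, so here it functions as i7, borrowed from the parallel minor. Dbmaj7 (Db–F–Ab–C) is not: scale degree 3 in Bb major carries Dm (iii). In Bb minor the chord on that degree is Dbmaj7, so here it functions as bIIImaj7, borrowed from the parallel minor. Ab (Ab–C–Eb) doesn't fit — on degree 7 Bb major would have Adim (vii°). Ab is the degree-7 chord of Bb minor, so it is the borrowed bVII.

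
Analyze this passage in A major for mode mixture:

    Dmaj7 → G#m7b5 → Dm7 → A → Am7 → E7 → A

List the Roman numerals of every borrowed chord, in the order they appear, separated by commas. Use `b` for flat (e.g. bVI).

iv7, i7

A major has the diatonic set A, Bm, C#m, D, E, F#m, G#dim. Dmaj7, G#m7b5, A and E7 are all diatonic. Dm7 (D–F–A–C) is not: scale degree 4 in A major carries D (IV). In A minor the chord on that degree is Dm7, so here it functions as iv7, borrowed from the parallel minor. Am7 (A–C–E–G) doesn't fit — on degree 1 A major would have A (I). Am7 is the degree-1 chord of A minor, so it is the borrowed i7.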